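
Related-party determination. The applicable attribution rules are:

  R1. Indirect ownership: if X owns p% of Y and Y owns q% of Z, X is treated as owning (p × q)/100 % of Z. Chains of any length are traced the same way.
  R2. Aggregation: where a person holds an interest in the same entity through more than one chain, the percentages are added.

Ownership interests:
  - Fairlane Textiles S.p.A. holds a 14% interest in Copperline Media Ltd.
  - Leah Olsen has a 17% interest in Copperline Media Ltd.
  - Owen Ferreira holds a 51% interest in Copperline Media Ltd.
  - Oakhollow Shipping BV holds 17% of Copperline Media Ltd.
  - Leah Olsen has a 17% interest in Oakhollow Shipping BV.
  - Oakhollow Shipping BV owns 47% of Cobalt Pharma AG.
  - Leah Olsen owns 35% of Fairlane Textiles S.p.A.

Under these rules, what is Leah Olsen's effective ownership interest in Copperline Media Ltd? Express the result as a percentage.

Chain via Fairlane Textiles S.p.A. (R1): 35% × 14% = 4.9% of Copperline Media Ltd.
Chain via Oakhollow Shipping BV (R1): 17% × 17% = 2.89% of Copperline Media Ltd.
Direct interest in Copperline Media Ltd: 17%.
Aggregating (R2): 4.9% + 2.89% + 17% = 24.79%.

24.79%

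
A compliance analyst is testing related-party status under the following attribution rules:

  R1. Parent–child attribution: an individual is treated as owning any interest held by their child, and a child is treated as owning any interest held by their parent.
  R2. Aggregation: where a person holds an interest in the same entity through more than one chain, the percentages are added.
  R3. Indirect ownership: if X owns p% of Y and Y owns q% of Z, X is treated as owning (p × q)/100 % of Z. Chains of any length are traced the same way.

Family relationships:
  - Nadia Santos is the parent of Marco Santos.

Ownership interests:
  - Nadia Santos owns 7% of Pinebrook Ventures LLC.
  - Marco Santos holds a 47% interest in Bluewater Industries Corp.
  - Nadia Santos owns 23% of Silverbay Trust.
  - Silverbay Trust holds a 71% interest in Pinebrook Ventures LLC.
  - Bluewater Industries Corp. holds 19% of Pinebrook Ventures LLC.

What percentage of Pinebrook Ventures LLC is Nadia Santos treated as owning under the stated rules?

32.26%

By parent–child attribution (R1), Nadia Santos is treated as owning Marco Santos's 47% interest in Bluewater Industries Corp.
Chain via Silverbay Trust (R3): 23% × 71% = 16.33% of Pinebrook Ventures LLC.
Direct interest in Pinebrook Ventures LLC: 7%.
Chain via Bluewater Industries Corp. (R3): 47% × 19% = 8.93% of Pinebrook Ventures LLC.
Aggregating (R2): 16.33% + 7% + 8.93% = 32.26%.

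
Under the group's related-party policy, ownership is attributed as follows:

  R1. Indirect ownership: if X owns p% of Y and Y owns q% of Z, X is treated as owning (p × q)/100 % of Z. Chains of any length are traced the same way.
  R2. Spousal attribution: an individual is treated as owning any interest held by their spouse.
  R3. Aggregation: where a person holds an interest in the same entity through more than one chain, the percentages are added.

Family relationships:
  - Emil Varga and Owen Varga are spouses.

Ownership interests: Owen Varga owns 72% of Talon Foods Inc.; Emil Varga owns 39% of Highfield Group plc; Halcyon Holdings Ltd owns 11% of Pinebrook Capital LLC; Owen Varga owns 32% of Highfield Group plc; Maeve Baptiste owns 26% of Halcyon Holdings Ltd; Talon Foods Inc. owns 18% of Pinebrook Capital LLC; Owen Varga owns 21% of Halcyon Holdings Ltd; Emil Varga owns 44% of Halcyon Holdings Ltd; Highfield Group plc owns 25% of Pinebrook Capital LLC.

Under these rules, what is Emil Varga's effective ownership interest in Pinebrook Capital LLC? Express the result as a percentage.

By spousal attribution (R2), Emil Varga is treated as also owning Owen Varga's interest in Halcyon Holdings Ltd, giving 44% + 21% = 65%.
By spousal attribution (R2), Emil Varga is treated as also owning Owen Varga's interest in Highfield Group plc, giving 39% + 32% = 71%.
By spousal attribution (R2), Emil Varga is treated as owning Owen Varga's 72% interest in Talon Foods Inc.
Chain via Halcyon Holdings Ltd (R1): 65% × 11% = 7.15% of Pinebrook Capital LLC.
Chain via Highfield Group plc (R1): 71% × 25% = 17.75% of Pinebrook Capital LLC.
Chain via Talon Foods Inc. (R1): 72% × 18% = 12.96% of Pinebrook Capital LLC.
Aggregating (R3): 7.15% + 17.75% + 12.96% = 37.86%.

37.86%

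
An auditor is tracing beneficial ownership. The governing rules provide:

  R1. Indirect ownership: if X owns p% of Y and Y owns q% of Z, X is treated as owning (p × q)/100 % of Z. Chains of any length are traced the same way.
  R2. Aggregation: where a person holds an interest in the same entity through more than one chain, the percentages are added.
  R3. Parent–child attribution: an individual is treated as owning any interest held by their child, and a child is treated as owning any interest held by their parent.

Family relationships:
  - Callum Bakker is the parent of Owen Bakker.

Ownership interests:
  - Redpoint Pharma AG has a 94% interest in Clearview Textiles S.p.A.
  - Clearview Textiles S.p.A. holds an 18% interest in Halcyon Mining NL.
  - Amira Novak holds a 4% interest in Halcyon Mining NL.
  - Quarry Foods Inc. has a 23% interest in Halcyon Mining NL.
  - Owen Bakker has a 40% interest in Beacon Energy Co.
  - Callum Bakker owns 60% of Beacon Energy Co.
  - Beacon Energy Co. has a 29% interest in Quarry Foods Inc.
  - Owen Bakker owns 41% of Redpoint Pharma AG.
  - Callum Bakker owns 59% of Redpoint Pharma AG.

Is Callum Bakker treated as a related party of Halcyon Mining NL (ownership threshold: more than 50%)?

By parent–child attribution (R3), Callum Bakker is treated as also owning Owen Bakker's interest in Redpoint Pharma AG, giving 59% + 41% = 100%.
By parent–child attribution (R3), Callum Bakker is treated as also owning Owen Bakker's interest in Beacon Energy Co, giving 60% + 40% = 100%.
Chain via Redpoint Pharma AG → Clearview Textiles S.p.A. (R1): 100% × 94% × 18% = 16.92% of Halcyon Mining NL.
Chain via Beacon Energy Co. → Quarry Foods Inc. (R1): 100% × 29% × 23% = 6.67% of Halcyon Mining NL.
Aggregating (R2): 16.92% + 6.67% = 23.59%.
23.59% does not exceed the 50% threshold, so Callum is not a related party to Halcyon Mining NL.

No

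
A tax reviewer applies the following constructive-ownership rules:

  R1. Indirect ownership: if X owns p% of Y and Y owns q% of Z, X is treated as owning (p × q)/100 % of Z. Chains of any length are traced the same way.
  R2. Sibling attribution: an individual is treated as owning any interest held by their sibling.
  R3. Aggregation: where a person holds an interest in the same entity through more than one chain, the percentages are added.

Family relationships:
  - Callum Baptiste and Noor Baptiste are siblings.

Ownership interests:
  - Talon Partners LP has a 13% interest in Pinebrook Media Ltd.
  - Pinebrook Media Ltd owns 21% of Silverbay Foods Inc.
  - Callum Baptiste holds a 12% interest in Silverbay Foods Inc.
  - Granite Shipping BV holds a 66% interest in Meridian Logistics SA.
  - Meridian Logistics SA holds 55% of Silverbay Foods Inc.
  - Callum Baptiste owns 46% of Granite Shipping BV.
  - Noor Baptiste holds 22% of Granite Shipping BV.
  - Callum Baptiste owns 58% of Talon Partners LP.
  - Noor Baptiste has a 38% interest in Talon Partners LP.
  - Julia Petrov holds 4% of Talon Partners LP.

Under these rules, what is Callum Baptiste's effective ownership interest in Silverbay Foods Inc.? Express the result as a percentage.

By sibling attribution (R2), Callum Baptiste is treated as also owning Noor Baptiste's interest in Talon Partners LP, giving 58% + 38% = 96%.
By sibling attribution (R2), Callum Baptiste is treated as also owning Noor Baptiste's interest in Granite Shipping BV, giving 46% + 22% = 68%.
Chain via Talon Partners LP → Pinebrook Media Ltd (R1): 96% × 13% × 21% = 2.6208% of Silverbay Foods Inc.
Chain via Granite Shipping BV → Meridian Logistics SA (R1): 68% × 66% × 55% = 24.684% of Silverbay Foods Inc.
Direct interest in Silverbay Foods Inc: 12%.
Aggregating (R3): 2.6208% + 24.684% + 12% = 39.3048%.

39.3048%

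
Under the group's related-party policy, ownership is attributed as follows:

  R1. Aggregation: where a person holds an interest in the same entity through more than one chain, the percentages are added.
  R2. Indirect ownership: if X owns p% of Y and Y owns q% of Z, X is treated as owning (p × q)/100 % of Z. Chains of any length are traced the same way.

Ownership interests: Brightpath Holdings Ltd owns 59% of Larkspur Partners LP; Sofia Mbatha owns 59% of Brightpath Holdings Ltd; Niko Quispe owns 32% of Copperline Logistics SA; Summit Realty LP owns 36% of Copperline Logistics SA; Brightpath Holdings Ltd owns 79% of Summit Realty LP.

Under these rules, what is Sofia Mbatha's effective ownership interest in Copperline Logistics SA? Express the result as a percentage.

16.7796%

Chain via Brightpath Holdings Ltd → Summit Realty LP (R2): 59% × 79% × 36% = 16.7796% of Copperline Logistics SA.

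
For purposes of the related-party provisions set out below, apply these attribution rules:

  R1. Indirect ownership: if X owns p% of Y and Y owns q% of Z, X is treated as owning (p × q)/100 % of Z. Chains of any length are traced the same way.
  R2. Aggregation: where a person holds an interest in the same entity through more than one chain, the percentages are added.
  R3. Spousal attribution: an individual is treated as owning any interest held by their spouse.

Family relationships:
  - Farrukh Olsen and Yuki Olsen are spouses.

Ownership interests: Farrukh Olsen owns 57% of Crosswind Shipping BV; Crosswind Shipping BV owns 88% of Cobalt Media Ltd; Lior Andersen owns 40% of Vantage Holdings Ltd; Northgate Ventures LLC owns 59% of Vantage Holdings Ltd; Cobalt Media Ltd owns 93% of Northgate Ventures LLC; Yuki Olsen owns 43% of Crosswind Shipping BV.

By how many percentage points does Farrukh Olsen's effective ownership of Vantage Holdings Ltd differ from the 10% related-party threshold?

38.2856

By spousal attribution (R3), Farrukh Olsen is treated as also owning Yuki Olsen's interest in Crosswind Shipping BV, giving 57% + 43% = 100%.
Chain via Crosswind Shipping BV → Cobalt Media Ltd → Northgate Ventures LLC (R1): 100% × 88% × 93% × 59% = 48.2856% of Vantage Holdings Ltd.
48.2856% exceeds the 10% threshold by 38.2856 percentage points.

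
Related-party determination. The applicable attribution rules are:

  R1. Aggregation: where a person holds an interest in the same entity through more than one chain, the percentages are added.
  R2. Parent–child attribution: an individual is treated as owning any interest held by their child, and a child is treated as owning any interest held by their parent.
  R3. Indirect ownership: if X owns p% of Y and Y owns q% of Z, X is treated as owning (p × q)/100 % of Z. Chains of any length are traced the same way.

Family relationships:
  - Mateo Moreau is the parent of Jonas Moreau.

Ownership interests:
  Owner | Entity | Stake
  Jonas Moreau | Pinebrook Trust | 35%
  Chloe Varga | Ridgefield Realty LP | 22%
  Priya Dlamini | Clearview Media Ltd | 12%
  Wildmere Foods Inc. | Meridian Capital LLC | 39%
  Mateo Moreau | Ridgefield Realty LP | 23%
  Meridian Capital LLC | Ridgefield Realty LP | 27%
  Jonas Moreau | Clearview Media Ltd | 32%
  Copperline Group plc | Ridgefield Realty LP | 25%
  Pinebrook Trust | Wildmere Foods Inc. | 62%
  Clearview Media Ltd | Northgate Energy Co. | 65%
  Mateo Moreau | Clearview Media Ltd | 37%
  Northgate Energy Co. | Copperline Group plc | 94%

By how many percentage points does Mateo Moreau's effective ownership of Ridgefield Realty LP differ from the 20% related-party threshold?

By parent–child attribution (R2), Mateo Moreau is treated as also owning Jonas Moreau's interest in Clearview Media Ltd, giving 37% + 32% = 69%.
By parent–child attribution (R2), Mateo Moreau is treated as owning Jonas Moreau's 35% interest in Pinebrook Trust.
Chain via Clearview Media Ltd → Northgate Energy Co. → Copperline Group plc (R3): 69% × 65% × 94% × 25% = 10.53975% of Ridgefield Realty LP.
Direct interest in Ridgefield Realty LP: 23%.
Chain via Pinebrook Trust → Wildmere Foods Inc. → Meridian Capital LLC (R3): 35% × 62% × 39% × 27% = 2.28501% of Ridgefield Realty LP.
Aggregating (R1): 10.53975% + 23% + 2.28501% = 35.82476%.
35.82476% exceeds the 20% threshold by 15.82476 percentage points.

15.82476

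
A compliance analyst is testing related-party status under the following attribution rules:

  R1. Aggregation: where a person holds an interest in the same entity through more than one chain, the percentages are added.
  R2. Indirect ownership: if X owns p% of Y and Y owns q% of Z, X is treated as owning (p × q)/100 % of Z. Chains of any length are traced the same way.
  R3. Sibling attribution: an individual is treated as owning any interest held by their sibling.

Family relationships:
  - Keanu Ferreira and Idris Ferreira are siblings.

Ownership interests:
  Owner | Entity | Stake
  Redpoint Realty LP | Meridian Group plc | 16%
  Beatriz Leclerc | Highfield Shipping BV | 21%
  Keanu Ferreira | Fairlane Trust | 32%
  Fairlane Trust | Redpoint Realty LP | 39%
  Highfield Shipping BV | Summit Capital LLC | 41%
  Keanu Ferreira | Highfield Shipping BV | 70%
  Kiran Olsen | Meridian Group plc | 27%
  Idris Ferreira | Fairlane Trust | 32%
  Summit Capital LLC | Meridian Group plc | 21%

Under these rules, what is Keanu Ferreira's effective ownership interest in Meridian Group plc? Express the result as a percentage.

By sibling attribution (R3), Keanu Ferreira is treated as also owning Idris Ferreira's interest in Fairlane Trust, giving 32% + 32% = 64%.
Chain via Fairlane Trust → Redpoint Realty LP (R2): 64% × 39% × 16% = 3.9936% of Meridian Group plc.
Chain via Highfield Shipping BV → Summit Capital LLC (R2): 70% × 41% × 21% = 6.027% of Meridian Group plc.
Aggregating (R1): 3.9936% + 6.027% = 10.0206%.

10.0206%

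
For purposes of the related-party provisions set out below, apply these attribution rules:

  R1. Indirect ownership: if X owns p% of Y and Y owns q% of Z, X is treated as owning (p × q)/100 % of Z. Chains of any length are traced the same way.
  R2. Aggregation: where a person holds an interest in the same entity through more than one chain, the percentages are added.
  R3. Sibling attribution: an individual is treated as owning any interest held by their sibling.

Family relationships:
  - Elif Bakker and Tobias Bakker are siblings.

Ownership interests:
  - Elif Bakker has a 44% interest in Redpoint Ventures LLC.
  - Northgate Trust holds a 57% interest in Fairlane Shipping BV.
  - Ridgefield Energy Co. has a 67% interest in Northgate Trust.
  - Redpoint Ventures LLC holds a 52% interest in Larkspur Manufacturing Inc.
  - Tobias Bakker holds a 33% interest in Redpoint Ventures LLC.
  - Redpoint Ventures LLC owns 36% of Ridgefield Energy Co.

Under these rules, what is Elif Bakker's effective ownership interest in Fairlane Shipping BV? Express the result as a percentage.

10.586268%

By sibling attribution (R3), Elif Bakker is treated as also owning Tobias Bakker's interest in Redpoint Ventures LLC, giving 44% + 33% = 77%.
Chain via Redpoint Ventures LLC → Ridgefield Energy Co. → Northgate Trust (R1): 77% × 36% × 67% × 57% = 10.586268% of Fairlane Shipping BV.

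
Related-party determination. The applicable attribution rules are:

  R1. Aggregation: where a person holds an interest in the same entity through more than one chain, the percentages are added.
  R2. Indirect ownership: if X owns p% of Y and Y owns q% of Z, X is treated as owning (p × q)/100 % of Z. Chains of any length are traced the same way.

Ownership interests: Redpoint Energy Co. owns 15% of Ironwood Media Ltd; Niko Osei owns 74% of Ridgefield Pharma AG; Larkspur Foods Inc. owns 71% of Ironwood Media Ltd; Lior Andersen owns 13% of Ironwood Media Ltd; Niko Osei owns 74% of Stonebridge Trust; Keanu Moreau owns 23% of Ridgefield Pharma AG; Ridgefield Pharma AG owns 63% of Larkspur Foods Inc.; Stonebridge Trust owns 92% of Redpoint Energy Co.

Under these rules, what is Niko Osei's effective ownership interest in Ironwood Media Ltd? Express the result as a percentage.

43.3122%

Chain via Stonebridge Trust → Redpoint Energy Co. (R2): 74% × 92% × 15% = 10.212% of Ironwood Media Ltd.
Chain via Ridgefield Pharma AG → Larkspur Foods Inc. (R2): 74% × 63% × 71% = 33.1002% of Ironwood Media Ltd.
Aggregating (R1): 10.212% + 33.1002% = 43.3122%.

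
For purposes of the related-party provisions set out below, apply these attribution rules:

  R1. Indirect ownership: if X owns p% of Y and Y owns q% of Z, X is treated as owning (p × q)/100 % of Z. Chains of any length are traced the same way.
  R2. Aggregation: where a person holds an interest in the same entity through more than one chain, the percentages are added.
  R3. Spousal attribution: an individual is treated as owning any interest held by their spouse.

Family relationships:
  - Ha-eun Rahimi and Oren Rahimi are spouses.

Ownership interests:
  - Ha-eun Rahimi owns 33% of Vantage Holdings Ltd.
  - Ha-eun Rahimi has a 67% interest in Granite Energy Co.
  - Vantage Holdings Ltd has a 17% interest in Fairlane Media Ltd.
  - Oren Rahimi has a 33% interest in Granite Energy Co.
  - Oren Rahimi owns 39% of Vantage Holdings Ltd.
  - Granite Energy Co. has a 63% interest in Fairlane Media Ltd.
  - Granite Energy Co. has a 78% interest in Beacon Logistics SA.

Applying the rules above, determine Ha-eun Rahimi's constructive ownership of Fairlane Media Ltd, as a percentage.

By spousal attribution (R3), Ha-eun Rahimi is treated as also owning Oren Rahimi's interest in Granite Energy Co, giving 67% + 33% = 100%.
By spousal attribution (R3), Ha-eun Rahimi is treated as also owning Oren Rahimi's interest in Vantage Holdings Ltd, giving 33% + 39% = 72%.
Chain via Granite Energy Co. (R1): 100% × 63% = 63% of Fairlane Media Ltd.
Chain via Vantage Holdings Ltd (R1): 72% × 17% = 12.24% of Fairlane Media Ltd.
Aggregating (R2): 63% + 12.24% = 75.24%.

75.24%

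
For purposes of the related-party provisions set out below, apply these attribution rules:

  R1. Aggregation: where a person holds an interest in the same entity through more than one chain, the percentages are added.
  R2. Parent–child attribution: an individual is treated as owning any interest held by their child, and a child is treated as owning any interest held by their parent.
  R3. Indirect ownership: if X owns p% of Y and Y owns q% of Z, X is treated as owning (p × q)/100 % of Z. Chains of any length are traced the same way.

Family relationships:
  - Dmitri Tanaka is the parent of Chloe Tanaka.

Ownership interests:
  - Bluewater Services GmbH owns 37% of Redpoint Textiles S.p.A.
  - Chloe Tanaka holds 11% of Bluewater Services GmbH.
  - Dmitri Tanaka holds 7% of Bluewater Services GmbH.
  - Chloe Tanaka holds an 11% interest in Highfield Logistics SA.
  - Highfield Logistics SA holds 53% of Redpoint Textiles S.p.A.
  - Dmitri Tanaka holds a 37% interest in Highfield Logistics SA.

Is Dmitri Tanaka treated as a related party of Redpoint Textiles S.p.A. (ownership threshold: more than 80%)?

By parent–child attribution (R2), Dmitri Tanaka is treated as also owning Chloe Tanaka's interest in Highfield Logistics SA, giving 37% + 11% = 48%.
By parent–child attribution (R2), Dmitri Tanaka is treated as also owning Chloe Tanaka's interest in Bluewater Services GmbH, giving 7% + 11% = 18%.
Chain via Highfield Logistics SA (R3): 48% × 53% = 25.44% of Redpoint Textiles S.p.A.
Chain via Bluewater Services GmbH (R3): 18% × 37% = 6.66% of Redpoint Textiles S.p.A.
Aggregating (R1): 25.44% + 6.66% = 32.1%.
32.1% does not exceed the 80% threshold, so Dmitri is not a related party to Redpoint Textiles S.p.A.

No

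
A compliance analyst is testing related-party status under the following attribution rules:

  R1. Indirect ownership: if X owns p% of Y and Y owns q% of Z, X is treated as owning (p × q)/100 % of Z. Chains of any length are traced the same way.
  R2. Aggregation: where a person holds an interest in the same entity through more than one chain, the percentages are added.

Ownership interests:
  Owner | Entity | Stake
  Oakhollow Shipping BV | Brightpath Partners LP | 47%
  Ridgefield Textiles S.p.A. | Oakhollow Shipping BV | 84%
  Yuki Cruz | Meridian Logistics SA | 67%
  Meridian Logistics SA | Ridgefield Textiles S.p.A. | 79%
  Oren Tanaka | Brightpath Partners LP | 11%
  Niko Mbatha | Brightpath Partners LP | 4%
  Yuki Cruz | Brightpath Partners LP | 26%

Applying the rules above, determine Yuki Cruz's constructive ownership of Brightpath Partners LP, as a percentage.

46.896764%

Chain via Meridian Logistics SA → Ridgefield Textiles S.p.A. → Oakhollow Shipping BV (R1): 67% × 79% × 84% × 47% = 20.896764% of Brightpath Partners LP.
Direct interest in Brightpath Partners LP: 26%.
Aggregating (R2): 20.896764% + 26% = 46.896764%.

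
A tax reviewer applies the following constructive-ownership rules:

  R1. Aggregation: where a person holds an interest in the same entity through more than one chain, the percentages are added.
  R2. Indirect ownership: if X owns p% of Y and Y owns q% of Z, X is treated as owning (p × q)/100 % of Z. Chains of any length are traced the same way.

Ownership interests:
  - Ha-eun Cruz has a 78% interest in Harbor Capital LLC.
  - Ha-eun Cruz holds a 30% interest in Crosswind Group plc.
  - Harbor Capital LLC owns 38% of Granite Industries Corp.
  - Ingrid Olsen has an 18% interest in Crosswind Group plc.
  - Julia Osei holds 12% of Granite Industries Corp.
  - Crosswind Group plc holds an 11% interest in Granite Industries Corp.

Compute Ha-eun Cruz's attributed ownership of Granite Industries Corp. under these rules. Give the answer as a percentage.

32.94%

Chain via Crosswind Group plc (R2): 30% × 11% = 3.3% of Granite Industries Corp.
Chain via Harbor Capital LLC (R2): 78% × 38% = 29.64% of Granite Industries Corp.
Aggregating (R1): 3.3% + 29.64% = 32.94%.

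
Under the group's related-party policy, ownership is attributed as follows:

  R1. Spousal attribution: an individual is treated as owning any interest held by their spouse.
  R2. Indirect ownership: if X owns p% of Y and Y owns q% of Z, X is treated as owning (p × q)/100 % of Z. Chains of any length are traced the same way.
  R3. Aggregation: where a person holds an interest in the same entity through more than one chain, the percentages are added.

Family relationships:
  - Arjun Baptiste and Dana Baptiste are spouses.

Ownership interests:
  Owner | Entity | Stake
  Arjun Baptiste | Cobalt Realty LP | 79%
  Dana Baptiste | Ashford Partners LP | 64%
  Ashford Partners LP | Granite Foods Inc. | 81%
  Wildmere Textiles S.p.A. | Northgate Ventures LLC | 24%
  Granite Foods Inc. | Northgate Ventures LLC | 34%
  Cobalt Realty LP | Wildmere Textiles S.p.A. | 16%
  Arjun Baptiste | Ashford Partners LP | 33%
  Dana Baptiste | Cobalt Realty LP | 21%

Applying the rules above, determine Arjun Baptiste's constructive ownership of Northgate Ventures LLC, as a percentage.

30.5538%

By spousal attribution (R1), Arjun Baptiste is treated as also owning Dana Baptiste's interest in Ashford Partners LP, giving 33% + 64% = 97%.
By spousal attribution (R1), Arjun Baptiste is treated as also owning Dana Baptiste's interest in Cobalt Realty LP, giving 79% + 21% = 100%.
Chain via Ashford Partners LP → Granite Foods Inc. (R2): 97% × 81% × 34% = 26.7138% of Northgate Ventures LLC.
Chain via Cobalt Realty LP → Wildmere Textiles S.p.A. (R2): 100% × 16% × 24% = 3.84% of Northgate Ventures LLC.
Aggregating (R3): 26.7138% + 3.84% = 30.5538%.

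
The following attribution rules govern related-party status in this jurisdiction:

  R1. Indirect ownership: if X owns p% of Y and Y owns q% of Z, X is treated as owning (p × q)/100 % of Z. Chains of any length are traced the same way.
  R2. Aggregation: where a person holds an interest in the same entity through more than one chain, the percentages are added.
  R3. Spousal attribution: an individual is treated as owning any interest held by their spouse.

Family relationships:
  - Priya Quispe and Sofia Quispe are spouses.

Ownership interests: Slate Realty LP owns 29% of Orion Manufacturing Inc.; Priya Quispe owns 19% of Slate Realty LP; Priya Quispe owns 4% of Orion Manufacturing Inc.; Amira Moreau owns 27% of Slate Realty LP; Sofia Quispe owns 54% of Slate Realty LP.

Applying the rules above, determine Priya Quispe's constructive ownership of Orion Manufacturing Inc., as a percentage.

25.17%

By spousal attribution (R3), Priya Quispe is treated as also owning Sofia Quispe's interest in Slate Realty LP, giving 19% + 54% = 73%.
Chain via Slate Realty LP (R1): 73% × 29% = 21.17% of Orion Manufacturing Inc.
Direct interest in Orion Manufacturing Inc: 4%.
Aggregating (R2): 21.17% + 4% = 25.17%.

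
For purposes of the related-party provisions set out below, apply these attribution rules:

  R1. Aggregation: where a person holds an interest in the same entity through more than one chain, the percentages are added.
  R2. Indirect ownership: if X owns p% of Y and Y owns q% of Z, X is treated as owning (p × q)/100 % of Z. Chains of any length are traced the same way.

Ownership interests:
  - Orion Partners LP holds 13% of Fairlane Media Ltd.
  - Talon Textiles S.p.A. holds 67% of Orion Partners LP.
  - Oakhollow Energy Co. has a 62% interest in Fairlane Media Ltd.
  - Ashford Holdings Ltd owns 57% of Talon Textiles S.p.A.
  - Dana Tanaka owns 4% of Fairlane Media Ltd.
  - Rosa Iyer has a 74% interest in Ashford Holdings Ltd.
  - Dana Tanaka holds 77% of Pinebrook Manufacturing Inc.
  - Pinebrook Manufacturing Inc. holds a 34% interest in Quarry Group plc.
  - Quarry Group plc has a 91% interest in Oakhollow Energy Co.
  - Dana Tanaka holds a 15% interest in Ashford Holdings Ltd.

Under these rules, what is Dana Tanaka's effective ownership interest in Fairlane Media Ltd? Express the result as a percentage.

19.515461%

Chain via Ashford Holdings Ltd → Talon Textiles S.p.A. → Orion Partners LP (R2): 15% × 57% × 67% × 13% = 0.744705% of Fairlane Media Ltd.
Chain via Pinebrook Manufacturing Inc. → Quarry Group plc → Oakhollow Energy Co. (R2): 77% × 34% × 91% × 62% = 14.770756% of Fairlane Media Ltd.
Direct interest in Fairlane Media Ltd: 4%.
Aggregating (R1): 0.744705% + 14.770756% + 4% = 19.515461%.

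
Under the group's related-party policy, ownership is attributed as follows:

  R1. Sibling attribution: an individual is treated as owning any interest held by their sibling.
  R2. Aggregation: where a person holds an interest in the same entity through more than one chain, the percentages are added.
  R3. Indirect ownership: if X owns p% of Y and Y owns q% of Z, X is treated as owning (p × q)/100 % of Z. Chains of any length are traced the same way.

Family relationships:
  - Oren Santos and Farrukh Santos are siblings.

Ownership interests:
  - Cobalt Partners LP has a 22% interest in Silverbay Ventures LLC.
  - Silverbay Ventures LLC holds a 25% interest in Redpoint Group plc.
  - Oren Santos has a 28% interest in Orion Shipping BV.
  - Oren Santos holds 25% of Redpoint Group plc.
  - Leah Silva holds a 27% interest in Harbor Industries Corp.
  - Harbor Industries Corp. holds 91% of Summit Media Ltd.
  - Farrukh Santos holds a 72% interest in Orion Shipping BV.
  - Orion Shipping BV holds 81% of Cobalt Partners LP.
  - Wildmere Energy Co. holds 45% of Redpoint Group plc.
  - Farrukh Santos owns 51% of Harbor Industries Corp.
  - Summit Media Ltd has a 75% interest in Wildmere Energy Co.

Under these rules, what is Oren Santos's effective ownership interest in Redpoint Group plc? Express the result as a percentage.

45.118375%

By sibling attribution (R1), Oren Santos is treated as also owning Farrukh Santos's interest in Orion Shipping BV, giving 28% + 72% = 100%.
By sibling attribution (R1), Oren Santos is treated as owning Farrukh Santos's 51% interest in Harbor Industries Corp.
Chain via Orion Shipping BV → Cobalt Partners LP → Silverbay Ventures LLC (R3): 100% × 81% × 22% × 25% = 4.455% of Redpoint Group plc.
Direct interest in Redpoint Group plc: 25%.
Chain via Harbor Industries Corp. → Summit Media Ltd → Wildmere Energy Co. (R3): 51% × 91% × 75% × 45% = 15.663375% of Redpoint Group plc.
Aggregating (R2): 4.455% + 25% + 15.663375% = 45.118375%.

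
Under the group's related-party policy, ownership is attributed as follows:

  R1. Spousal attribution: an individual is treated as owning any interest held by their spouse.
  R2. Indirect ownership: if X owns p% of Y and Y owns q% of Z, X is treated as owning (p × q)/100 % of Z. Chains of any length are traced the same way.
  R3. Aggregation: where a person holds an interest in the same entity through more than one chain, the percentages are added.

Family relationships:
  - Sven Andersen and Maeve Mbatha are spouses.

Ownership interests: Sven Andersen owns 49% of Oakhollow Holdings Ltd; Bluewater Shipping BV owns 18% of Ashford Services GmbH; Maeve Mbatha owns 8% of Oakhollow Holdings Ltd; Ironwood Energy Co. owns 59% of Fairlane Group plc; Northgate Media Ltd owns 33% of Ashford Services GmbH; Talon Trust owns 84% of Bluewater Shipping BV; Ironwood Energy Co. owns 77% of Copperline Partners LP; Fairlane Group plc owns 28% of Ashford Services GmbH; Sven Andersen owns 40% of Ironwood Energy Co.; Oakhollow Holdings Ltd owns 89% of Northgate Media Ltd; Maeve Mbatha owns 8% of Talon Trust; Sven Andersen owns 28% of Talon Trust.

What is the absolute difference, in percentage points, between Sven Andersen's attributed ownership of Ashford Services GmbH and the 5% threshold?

By spousal attribution (R1), Sven Andersen is treated as also owning Maeve Mbatha's interest in Oakhollow Holdings Ltd, giving 49% + 8% = 57%.
By spousal attribution (R1), Sven Andersen is treated as also owning Maeve Mbatha's interest in Talon Trust, giving 28% + 8% = 36%.
Chain via Ironwood Energy Co. → Fairlane Group plc (R2): 40% × 59% × 28% = 6.608% of Ashford Services GmbH.
Chain via Oakhollow Holdings Ltd → Northgate Media Ltd (R2): 57% × 89% × 33% = 16.7409% of Ashford Services GmbH.
Chain via Talon Trust → Bluewater Shipping BV (R2): 36% × 84% × 18% = 5.4432% of Ashford Services GmbH.
Aggregating (R3): 6.608% + 16.7409% + 5.4432% = 28.7921%.
28.7921% exceeds the 5% threshold by 23.7921 percentage points.

23.7921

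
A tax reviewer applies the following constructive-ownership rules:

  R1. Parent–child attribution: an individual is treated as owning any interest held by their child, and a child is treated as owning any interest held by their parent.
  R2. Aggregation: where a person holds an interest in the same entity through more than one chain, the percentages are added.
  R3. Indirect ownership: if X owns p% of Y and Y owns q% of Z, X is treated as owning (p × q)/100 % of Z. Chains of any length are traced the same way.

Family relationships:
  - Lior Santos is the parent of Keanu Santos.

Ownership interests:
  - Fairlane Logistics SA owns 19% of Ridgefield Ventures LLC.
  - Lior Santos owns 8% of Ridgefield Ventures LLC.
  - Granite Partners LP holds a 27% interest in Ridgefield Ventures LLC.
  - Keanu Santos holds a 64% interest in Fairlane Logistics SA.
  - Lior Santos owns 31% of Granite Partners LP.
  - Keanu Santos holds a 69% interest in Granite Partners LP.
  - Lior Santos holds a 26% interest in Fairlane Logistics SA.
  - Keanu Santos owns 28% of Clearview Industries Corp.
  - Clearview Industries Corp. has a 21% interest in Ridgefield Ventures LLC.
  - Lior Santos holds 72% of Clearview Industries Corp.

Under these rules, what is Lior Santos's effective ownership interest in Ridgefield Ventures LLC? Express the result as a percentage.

73.1%

By parent–child attribution (R1), Lior Santos is treated as also owning Keanu Santos's interest in Fairlane Logistics SA, giving 26% + 64% = 90%.
By parent–child attribution (R1), Lior Santos is treated as also owning Keanu Santos's interest in Granite Partners LP, giving 31% + 69% = 100%.
By parent–child attribution (R1), Lior Santos is treated as also owning Keanu Santos's interest in Clearview Industries Corp, giving 72% + 28% = 100%.
Chain via Fairlane Logistics SA (R3): 90% × 19% = 17.1% of Ridgefield Ventures LLC.
Chain via Granite Partners LP (R3): 100% × 27% = 27% of Ridgefield Ventures LLC.
Chain via Clearview Industries Corp. (R3): 100% × 21% = 21% of Ridgefield Ventures LLC.
Direct interest in Ridgefield Ventures LLC: 8%.
Aggregating (R2): 17.1% + 27% + 21% + 8% = 73.1%.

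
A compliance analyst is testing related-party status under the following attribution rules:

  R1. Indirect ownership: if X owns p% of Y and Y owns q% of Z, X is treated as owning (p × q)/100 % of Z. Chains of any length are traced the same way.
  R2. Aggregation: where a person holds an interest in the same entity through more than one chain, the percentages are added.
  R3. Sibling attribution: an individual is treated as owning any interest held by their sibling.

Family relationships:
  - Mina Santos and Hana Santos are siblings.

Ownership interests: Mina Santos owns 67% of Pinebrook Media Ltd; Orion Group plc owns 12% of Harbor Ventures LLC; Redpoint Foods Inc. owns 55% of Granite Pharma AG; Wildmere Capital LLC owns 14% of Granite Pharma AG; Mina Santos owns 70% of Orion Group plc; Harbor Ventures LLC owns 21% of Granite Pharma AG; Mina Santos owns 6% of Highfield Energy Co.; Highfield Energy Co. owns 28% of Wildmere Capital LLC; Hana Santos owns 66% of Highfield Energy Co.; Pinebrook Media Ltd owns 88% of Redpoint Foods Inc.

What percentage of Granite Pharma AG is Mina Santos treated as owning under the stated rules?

By sibling attribution (R3), Mina Santos is treated as also owning Hana Santos's interest in Highfield Energy Co, giving 6% + 66% = 72%.
Chain via Orion Group plc → Harbor Ventures LLC (R1): 70% × 12% × 21% = 1.764% of Granite Pharma AG.
Chain via Highfield Energy Co. → Wildmere Capital LLC (R1): 72% × 28% × 14% = 2.8224% of Granite Pharma AG.
Chain via Pinebrook Media Ltd → Redpoint Foods Inc. (R1): 67% × 88% × 55% = 32.428% of Granite Pharma AG.
Aggregating (R2): 1.764% + 2.8224% + 32.428% = 37.0144%.

37.0144%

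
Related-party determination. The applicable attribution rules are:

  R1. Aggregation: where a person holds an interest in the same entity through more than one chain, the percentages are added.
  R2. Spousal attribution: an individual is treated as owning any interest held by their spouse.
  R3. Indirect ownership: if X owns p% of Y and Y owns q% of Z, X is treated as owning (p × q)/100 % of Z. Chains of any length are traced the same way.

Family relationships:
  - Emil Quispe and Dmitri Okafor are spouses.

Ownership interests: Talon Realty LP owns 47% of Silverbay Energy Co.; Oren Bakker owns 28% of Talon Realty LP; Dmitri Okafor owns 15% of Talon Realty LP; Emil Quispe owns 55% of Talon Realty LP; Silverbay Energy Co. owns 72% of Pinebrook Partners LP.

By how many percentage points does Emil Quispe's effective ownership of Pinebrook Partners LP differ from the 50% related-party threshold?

By spousal attribution (R2), Emil Quispe is treated as also owning Dmitri Okafor's interest in Talon Realty LP, giving 55% + 15% = 70%.
Chain via Talon Realty LP → Silverbay Energy Co. (R3): 70% × 47% × 72% = 23.688% of Pinebrook Partners LP.
23.688% falls short of the 50% threshold by 26.312 percentage points.

26.312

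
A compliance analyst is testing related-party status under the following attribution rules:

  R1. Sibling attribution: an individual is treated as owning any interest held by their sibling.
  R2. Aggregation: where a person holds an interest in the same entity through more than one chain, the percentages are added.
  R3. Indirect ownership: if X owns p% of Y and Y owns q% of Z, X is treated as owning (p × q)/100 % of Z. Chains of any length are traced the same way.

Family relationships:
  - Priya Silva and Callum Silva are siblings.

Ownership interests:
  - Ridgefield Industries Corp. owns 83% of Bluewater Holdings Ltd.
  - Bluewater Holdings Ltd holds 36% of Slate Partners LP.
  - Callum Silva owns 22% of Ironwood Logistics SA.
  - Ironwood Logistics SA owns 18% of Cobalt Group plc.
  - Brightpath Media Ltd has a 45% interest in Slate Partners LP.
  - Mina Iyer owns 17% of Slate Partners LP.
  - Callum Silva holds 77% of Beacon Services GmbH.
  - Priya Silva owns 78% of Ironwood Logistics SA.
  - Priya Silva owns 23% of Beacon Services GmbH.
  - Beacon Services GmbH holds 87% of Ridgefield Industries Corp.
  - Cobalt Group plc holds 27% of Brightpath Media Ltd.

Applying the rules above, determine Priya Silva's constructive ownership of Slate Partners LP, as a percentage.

By sibling attribution (R1), Priya Silva is treated as also owning Callum Silva's interest in Ironwood Logistics SA, giving 78% + 22% = 100%.
By sibling attribution (R1), Priya Silva is treated as also owning Callum Silva's interest in Beacon Services GmbH, giving 23% + 77% = 100%.
Chain via Ironwood Logistics SA → Cobalt Group plc → Brightpath Media Ltd (R3): 100% × 18% × 27% × 45% = 2.187% of Slate Partners LP.
Chain via Beacon Services GmbH → Ridgefield Industries Corp. → Bluewater Holdings Ltd (R3): 100% × 87% × 83% × 36% = 25.9956% of Slate Partners LP.
Aggregating (R2): 2.187% + 25.9956% = 28.1826%.

28.1826%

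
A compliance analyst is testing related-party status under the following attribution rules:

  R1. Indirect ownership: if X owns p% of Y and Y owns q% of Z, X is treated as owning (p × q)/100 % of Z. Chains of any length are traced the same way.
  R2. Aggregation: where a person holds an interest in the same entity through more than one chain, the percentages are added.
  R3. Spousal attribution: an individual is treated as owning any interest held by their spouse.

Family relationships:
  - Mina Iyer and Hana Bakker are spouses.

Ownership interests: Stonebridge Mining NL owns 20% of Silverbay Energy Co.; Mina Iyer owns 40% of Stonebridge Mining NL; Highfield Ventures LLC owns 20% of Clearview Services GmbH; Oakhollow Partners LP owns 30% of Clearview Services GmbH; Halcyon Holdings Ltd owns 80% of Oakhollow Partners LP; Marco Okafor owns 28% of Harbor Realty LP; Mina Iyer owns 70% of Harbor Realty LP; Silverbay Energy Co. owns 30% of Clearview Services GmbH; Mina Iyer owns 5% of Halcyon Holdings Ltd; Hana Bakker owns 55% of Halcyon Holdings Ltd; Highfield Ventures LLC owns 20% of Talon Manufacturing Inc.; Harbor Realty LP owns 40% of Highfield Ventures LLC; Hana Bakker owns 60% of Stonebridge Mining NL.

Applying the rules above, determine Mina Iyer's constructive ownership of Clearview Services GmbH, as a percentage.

26%

By spousal attribution (R3), Mina Iyer is treated as also owning Hana Bakker's interest in Halcyon Holdings Ltd, giving 5% + 55% = 60%.
By spousal attribution (R3), Mina Iyer is treated as also owning Hana Bakker's interest in Stonebridge Mining NL, giving 40% + 60% = 100%.
Chain via Harbor Realty LP → Highfield Ventures LLC (R1): 70% × 40% × 20% = 5.6% of Clearview Services GmbH.
Chain via Halcyon Holdings Ltd → Oakhollow Partners LP (R1): 60% × 80% × 30% = 14.4% of Clearview Services GmbH.
Chain via Stonebridge Mining NL → Silverbay Energy Co. (R1): 100% × 20% × 30% = 6% of Clearview Services GmbH.
Aggregating (R2): 5.6% + 14.4% + 6% = 26%.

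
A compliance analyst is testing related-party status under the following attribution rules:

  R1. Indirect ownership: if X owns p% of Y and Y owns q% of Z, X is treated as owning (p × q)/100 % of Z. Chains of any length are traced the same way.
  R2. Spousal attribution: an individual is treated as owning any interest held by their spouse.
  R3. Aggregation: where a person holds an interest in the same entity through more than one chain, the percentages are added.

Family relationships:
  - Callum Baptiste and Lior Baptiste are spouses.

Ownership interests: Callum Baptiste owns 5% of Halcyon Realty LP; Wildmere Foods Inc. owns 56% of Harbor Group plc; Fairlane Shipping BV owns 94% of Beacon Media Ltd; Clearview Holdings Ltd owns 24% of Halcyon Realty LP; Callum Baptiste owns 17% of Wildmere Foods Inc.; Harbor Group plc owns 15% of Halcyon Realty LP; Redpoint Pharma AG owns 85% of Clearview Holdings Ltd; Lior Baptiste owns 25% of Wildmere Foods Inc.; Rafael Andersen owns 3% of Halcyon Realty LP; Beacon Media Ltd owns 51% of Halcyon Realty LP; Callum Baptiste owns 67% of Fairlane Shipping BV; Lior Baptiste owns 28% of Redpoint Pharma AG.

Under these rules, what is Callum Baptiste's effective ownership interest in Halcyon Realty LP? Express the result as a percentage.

46.3598%

By spousal attribution (R2), Callum Baptiste is treated as also owning Lior Baptiste's interest in Wildmere Foods Inc, giving 17% + 25% = 42%.
By spousal attribution (R2), Callum Baptiste is treated as owning Lior Baptiste's 28% interest in Redpoint Pharma AG.
Chain via Wildmere Foods Inc. → Harbor Group plc (R1): 42% × 56% × 15% = 3.528% of Halcyon Realty LP.
Chain via Fairlane Shipping BV → Beacon Media Ltd (R1): 67% × 94% × 51% = 32.1198% of Halcyon Realty LP.
Direct interest in Halcyon Realty LP: 5%.
Chain via Redpoint Pharma AG → Clearview Holdings Ltd (R1): 28% × 85% × 24% = 5.712% of Halcyon Realty LP.
Aggregating (R3): 3.528% + 32.1198% + 5% + 5.712% = 46.3598%.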